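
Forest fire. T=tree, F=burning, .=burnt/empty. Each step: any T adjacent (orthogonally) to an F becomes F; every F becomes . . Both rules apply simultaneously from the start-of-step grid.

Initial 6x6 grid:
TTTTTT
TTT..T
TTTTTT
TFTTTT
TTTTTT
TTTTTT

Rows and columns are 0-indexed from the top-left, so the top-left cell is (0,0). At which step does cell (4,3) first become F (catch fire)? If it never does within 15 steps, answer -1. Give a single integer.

Step 1: cell (4,3)='T' (+4 fires, +1 burnt)
Step 2: cell (4,3)='T' (+7 fires, +4 burnt)
Step 3: cell (4,3)='F' (+8 fires, +7 burnt)
  -> target ignites at step 3
Step 4: cell (4,3)='.' (+6 fires, +8 burnt)
Step 5: cell (4,3)='.' (+4 fires, +6 burnt)
Step 6: cell (4,3)='.' (+3 fires, +4 burnt)
Step 7: cell (4,3)='.' (+1 fires, +3 burnt)
Step 8: cell (4,3)='.' (+0 fires, +1 burnt)
  fire out at step 8

3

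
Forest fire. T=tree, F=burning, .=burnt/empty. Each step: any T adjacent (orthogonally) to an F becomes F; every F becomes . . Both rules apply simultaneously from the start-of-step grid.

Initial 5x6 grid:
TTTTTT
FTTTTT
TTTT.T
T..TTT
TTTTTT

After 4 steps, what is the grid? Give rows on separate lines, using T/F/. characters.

Step 1: 3 trees catch fire, 1 burn out
  FTTTTT
  .FTTTT
  FTTT.T
  T..TTT
  TTTTTT
Step 2: 4 trees catch fire, 3 burn out
  .FTTTT
  ..FTTT
  .FTT.T
  F..TTT
  TTTTTT
Step 3: 4 trees catch fire, 4 burn out
  ..FTTT
  ...FTT
  ..FT.T
  ...TTT
  FTTTTT
Step 4: 4 trees catch fire, 4 burn out
  ...FTT
  ....FT
  ...F.T
  ...TTT
  .FTTTT

...FTT
....FT
...F.T
...TTT
.FTTTT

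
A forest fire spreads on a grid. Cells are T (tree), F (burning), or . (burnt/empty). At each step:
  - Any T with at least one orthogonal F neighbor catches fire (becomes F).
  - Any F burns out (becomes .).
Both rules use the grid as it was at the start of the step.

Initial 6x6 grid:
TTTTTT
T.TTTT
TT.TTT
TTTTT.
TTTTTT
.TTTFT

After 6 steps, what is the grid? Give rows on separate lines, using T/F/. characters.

Step 1: 3 trees catch fire, 1 burn out
  TTTTTT
  T.TTTT
  TT.TTT
  TTTTT.
  TTTTFT
  .TTF.F
Step 2: 4 trees catch fire, 3 burn out
  TTTTTT
  T.TTTT
  TT.TTT
  TTTTF.
  TTTF.F
  .TF...
Step 3: 4 trees catch fire, 4 burn out
  TTTTTT
  T.TTTT
  TT.TFT
  TTTF..
  TTF...
  .F....
Step 4: 5 trees catch fire, 4 burn out
  TTTTTT
  T.TTFT
  TT.F.F
  TTF...
  TF....
  ......
Step 5: 5 trees catch fire, 5 burn out
  TTTTFT
  T.TF.F
  TT....
  TF....
  F.....
  ......
Step 6: 5 trees catch fire, 5 burn out
  TTTF.F
  T.F...
  TF....
  F.....
  ......
  ......

TTTF.F
T.F...
TF....
F.....
......
......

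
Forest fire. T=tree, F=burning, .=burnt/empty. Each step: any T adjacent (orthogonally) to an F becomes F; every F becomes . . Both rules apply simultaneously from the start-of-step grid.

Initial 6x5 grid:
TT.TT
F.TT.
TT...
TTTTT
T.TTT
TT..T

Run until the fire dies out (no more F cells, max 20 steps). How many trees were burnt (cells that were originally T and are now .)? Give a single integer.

Step 1: +2 fires, +1 burnt (F count now 2)
Step 2: +3 fires, +2 burnt (F count now 3)
Step 3: +2 fires, +3 burnt (F count now 2)
Step 4: +2 fires, +2 burnt (F count now 2)
Step 5: +3 fires, +2 burnt (F count now 3)
Step 6: +2 fires, +3 burnt (F count now 2)
Step 7: +1 fires, +2 burnt (F count now 1)
Step 8: +1 fires, +1 burnt (F count now 1)
Step 9: +0 fires, +1 burnt (F count now 0)
Fire out after step 9
Initially T: 20, now '.': 26
Total burnt (originally-T cells now '.'): 16

Answer: 16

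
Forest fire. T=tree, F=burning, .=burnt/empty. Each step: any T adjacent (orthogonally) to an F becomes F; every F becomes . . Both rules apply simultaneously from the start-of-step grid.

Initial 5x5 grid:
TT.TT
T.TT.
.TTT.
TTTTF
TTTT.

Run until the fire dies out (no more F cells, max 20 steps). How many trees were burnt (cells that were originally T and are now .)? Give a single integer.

Step 1: +1 fires, +1 burnt (F count now 1)
Step 2: +3 fires, +1 burnt (F count now 3)
Step 3: +4 fires, +3 burnt (F count now 4)
Step 4: +5 fires, +4 burnt (F count now 5)
Step 5: +2 fires, +5 burnt (F count now 2)
Step 6: +0 fires, +2 burnt (F count now 0)
Fire out after step 6
Initially T: 18, now '.': 22
Total burnt (originally-T cells now '.'): 15

Answer: 15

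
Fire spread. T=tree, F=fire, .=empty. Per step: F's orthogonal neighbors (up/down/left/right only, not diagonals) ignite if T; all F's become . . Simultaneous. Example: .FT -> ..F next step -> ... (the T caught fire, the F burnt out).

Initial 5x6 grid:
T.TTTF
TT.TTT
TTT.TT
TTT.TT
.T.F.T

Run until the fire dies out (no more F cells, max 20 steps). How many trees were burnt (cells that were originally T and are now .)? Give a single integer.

Answer: 11

Derivation:
Step 1: +2 fires, +2 burnt (F count now 2)
Step 2: +3 fires, +2 burnt (F count now 3)
Step 3: +4 fires, +3 burnt (F count now 4)
Step 4: +2 fires, +4 burnt (F count now 2)
Step 5: +0 fires, +2 burnt (F count now 0)
Fire out after step 5
Initially T: 21, now '.': 20
Total burnt (originally-T cells now '.'): 11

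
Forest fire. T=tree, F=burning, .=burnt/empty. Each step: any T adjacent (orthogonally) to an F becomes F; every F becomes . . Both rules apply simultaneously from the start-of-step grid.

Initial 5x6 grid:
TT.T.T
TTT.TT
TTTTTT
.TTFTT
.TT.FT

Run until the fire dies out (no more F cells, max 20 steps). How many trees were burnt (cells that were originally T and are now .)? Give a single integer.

Step 1: +4 fires, +2 burnt (F count now 4)
Step 2: +5 fires, +4 burnt (F count now 5)
Step 3: +5 fires, +5 burnt (F count now 5)
Step 4: +3 fires, +5 burnt (F count now 3)
Step 5: +3 fires, +3 burnt (F count now 3)
Step 6: +1 fires, +3 burnt (F count now 1)
Step 7: +0 fires, +1 burnt (F count now 0)
Fire out after step 7
Initially T: 22, now '.': 29
Total burnt (originally-T cells now '.'): 21

Answer: 21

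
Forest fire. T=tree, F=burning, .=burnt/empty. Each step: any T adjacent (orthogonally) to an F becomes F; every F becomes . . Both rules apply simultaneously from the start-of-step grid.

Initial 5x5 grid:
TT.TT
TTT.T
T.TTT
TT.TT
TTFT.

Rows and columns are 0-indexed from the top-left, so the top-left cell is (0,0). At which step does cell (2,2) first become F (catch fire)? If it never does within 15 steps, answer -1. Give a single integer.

Step 1: cell (2,2)='T' (+2 fires, +1 burnt)
Step 2: cell (2,2)='T' (+3 fires, +2 burnt)
Step 3: cell (2,2)='T' (+3 fires, +3 burnt)
Step 4: cell (2,2)='F' (+3 fires, +3 burnt)
  -> target ignites at step 4
Step 5: cell (2,2)='.' (+3 fires, +3 burnt)
Step 6: cell (2,2)='.' (+3 fires, +3 burnt)
Step 7: cell (2,2)='.' (+2 fires, +3 burnt)
Step 8: cell (2,2)='.' (+0 fires, +2 burnt)
  fire out at step 8

4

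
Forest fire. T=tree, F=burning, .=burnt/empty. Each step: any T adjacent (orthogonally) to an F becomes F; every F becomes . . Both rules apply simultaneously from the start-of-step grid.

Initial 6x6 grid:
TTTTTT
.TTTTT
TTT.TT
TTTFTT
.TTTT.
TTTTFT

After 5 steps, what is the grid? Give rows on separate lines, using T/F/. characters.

Step 1: 6 trees catch fire, 2 burn out
  TTTTTT
  .TTTTT
  TTT.TT
  TTF.FT
  .TTFF.
  TTTF.F
Step 2: 6 trees catch fire, 6 burn out
  TTTTTT
  .TTTTT
  TTF.FT
  TF...F
  .TF...
  TTF...
Step 3: 7 trees catch fire, 6 burn out
  TTTTTT
  .TFTFT
  TF...F
  F.....
  .F....
  TF....
Step 4: 7 trees catch fire, 7 burn out
  TTFTFT
  .F.F.F
  F.....
  ......
  ......
  F.....
Step 5: 3 trees catch fire, 7 burn out
  TF.F.F
  ......
  ......
  ......
  ......
  ......

TF.F.F
......
......
......
......
......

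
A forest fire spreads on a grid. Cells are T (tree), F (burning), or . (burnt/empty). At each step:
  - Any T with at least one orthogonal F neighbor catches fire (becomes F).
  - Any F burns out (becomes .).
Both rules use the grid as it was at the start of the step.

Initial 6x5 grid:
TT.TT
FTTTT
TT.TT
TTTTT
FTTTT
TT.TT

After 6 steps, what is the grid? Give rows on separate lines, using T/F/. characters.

Step 1: 6 trees catch fire, 2 burn out
  FT.TT
  .FTTT
  FT.TT
  FTTTT
  .FTTT
  FT.TT
Step 2: 6 trees catch fire, 6 burn out
  .F.TT
  ..FTT
  .F.TT
  .FTTT
  ..FTT
  .F.TT
Step 3: 3 trees catch fire, 6 burn out
  ...TT
  ...FT
  ...TT
  ..FTT
  ...FT
  ...TT
Step 4: 6 trees catch fire, 3 burn out
  ...FT
  ....F
  ...FT
  ...FT
  ....F
  ...FT
Step 5: 4 trees catch fire, 6 burn out
  ....F
  .....
  ....F
  ....F
  .....
  ....F
Step 6: 0 trees catch fire, 4 burn out
  .....
  .....
  .....
  .....
  .....
  .....

.....
.....
.....
.....
.....
.....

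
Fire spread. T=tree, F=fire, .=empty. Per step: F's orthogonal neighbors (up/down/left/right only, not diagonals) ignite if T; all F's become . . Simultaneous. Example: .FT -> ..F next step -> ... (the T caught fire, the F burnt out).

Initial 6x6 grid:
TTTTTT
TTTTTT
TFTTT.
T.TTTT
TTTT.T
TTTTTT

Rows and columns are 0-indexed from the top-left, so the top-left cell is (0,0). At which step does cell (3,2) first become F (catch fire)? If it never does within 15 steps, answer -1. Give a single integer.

Step 1: cell (3,2)='T' (+3 fires, +1 burnt)
Step 2: cell (3,2)='F' (+6 fires, +3 burnt)
  -> target ignites at step 2
Step 3: cell (3,2)='.' (+7 fires, +6 burnt)
Step 4: cell (3,2)='.' (+7 fires, +7 burnt)
Step 5: cell (3,2)='.' (+5 fires, +7 burnt)
Step 6: cell (3,2)='.' (+3 fires, +5 burnt)
Step 7: cell (3,2)='.' (+1 fires, +3 burnt)
Step 8: cell (3,2)='.' (+0 fires, +1 burnt)
  fire out at step 8

2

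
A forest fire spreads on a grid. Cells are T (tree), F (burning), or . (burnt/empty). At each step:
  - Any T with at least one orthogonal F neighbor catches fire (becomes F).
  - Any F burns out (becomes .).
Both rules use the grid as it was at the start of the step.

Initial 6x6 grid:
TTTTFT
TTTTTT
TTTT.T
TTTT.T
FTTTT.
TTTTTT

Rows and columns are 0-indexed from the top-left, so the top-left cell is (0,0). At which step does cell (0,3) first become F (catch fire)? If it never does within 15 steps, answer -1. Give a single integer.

Step 1: cell (0,3)='F' (+6 fires, +2 burnt)
  -> target ignites at step 1
Step 2: cell (0,3)='.' (+7 fires, +6 burnt)
Step 3: cell (0,3)='.' (+9 fires, +7 burnt)
Step 4: cell (0,3)='.' (+7 fires, +9 burnt)
Step 5: cell (0,3)='.' (+1 fires, +7 burnt)
Step 6: cell (0,3)='.' (+1 fires, +1 burnt)
Step 7: cell (0,3)='.' (+0 fires, +1 burnt)
  fire out at step 7

1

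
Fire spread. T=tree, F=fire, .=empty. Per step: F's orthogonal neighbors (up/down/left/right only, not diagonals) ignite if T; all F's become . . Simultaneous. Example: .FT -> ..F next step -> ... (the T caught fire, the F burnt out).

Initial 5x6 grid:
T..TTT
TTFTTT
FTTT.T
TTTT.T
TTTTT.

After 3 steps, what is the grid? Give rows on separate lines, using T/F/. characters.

Step 1: 6 trees catch fire, 2 burn out
  T..TTT
  FF.FTT
  .FFT.T
  FTTT.T
  TTTTT.
Step 2: 7 trees catch fire, 6 burn out
  F..FTT
  ....FT
  ...F.T
  .FFT.T
  FTTTT.
Step 3: 5 trees catch fire, 7 burn out
  ....FT
  .....F
  .....T
  ...F.T
  .FFTT.

....FT
.....F
.....T
...F.T
.FFTT.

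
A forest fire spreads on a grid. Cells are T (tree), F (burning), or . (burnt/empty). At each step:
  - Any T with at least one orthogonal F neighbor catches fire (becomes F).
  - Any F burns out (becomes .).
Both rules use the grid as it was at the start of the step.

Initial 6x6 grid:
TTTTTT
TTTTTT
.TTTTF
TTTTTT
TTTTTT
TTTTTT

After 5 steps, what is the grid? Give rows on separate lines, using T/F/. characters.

Step 1: 3 trees catch fire, 1 burn out
  TTTTTT
  TTTTTF
  .TTTF.
  TTTTTF
  TTTTTT
  TTTTTT
Step 2: 5 trees catch fire, 3 burn out
  TTTTTF
  TTTTF.
  .TTF..
  TTTTF.
  TTTTTF
  TTTTTT
Step 3: 6 trees catch fire, 5 burn out
  TTTTF.
  TTTF..
  .TF...
  TTTF..
  TTTTF.
  TTTTTF
Step 4: 6 trees catch fire, 6 burn out
  TTTF..
  TTF...
  .F....
  TTF...
  TTTF..
  TTTTF.
Step 5: 5 trees catch fire, 6 burn out
  TTF...
  TF....
  ......
  TF....
  TTF...
  TTTF..

TTF...
TF....
......
TF....
TTF...
TTTF..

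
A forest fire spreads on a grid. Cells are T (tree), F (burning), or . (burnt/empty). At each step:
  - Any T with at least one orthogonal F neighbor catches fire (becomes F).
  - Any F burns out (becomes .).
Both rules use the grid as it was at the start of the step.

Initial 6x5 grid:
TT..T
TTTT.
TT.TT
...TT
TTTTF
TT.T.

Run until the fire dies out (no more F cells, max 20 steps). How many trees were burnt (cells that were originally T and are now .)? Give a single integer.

Step 1: +2 fires, +1 burnt (F count now 2)
Step 2: +4 fires, +2 burnt (F count now 4)
Step 3: +2 fires, +4 burnt (F count now 2)
Step 4: +3 fires, +2 burnt (F count now 3)
Step 5: +2 fires, +3 burnt (F count now 2)
Step 6: +1 fires, +2 burnt (F count now 1)
Step 7: +3 fires, +1 burnt (F count now 3)
Step 8: +2 fires, +3 burnt (F count now 2)
Step 9: +0 fires, +2 burnt (F count now 0)
Fire out after step 9
Initially T: 20, now '.': 29
Total burnt (originally-T cells now '.'): 19

Answer: 19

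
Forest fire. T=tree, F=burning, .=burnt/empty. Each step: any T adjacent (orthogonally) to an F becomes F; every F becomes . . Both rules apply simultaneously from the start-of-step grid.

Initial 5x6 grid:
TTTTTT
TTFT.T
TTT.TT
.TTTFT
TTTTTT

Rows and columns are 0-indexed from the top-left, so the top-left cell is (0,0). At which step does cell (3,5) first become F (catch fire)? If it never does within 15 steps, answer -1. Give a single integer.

Step 1: cell (3,5)='F' (+8 fires, +2 burnt)
  -> target ignites at step 1
Step 2: cell (3,5)='.' (+8 fires, +8 burnt)
Step 3: cell (3,5)='.' (+6 fires, +8 burnt)
Step 4: cell (3,5)='.' (+2 fires, +6 burnt)
Step 5: cell (3,5)='.' (+1 fires, +2 burnt)
Step 6: cell (3,5)='.' (+0 fires, +1 burnt)
  fire out at step 6

1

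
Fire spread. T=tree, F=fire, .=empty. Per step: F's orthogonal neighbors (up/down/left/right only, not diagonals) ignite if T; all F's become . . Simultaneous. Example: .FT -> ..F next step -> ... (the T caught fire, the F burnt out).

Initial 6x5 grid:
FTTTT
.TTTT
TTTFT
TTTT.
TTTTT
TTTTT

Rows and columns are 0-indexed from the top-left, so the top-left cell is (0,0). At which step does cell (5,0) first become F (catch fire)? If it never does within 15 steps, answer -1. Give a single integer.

Step 1: cell (5,0)='T' (+5 fires, +2 burnt)
Step 2: cell (5,0)='T' (+8 fires, +5 burnt)
Step 3: cell (5,0)='T' (+6 fires, +8 burnt)
Step 4: cell (5,0)='T' (+4 fires, +6 burnt)
Step 5: cell (5,0)='T' (+2 fires, +4 burnt)
Step 6: cell (5,0)='F' (+1 fires, +2 burnt)
  -> target ignites at step 6
Step 7: cell (5,0)='.' (+0 fires, +1 burnt)
  fire out at step 7

6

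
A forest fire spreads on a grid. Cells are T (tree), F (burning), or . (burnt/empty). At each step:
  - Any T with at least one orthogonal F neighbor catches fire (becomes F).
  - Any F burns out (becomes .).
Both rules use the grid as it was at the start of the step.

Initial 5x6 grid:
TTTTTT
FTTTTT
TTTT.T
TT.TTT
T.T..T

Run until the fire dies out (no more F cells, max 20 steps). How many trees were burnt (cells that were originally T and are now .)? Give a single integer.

Answer: 23

Derivation:
Step 1: +3 fires, +1 burnt (F count now 3)
Step 2: +4 fires, +3 burnt (F count now 4)
Step 3: +5 fires, +4 burnt (F count now 5)
Step 4: +3 fires, +5 burnt (F count now 3)
Step 5: +3 fires, +3 burnt (F count now 3)
Step 6: +3 fires, +3 burnt (F count now 3)
Step 7: +1 fires, +3 burnt (F count now 1)
Step 8: +1 fires, +1 burnt (F count now 1)
Step 9: +0 fires, +1 burnt (F count now 0)
Fire out after step 9
Initially T: 24, now '.': 29
Total burnt (originally-T cells now '.'): 23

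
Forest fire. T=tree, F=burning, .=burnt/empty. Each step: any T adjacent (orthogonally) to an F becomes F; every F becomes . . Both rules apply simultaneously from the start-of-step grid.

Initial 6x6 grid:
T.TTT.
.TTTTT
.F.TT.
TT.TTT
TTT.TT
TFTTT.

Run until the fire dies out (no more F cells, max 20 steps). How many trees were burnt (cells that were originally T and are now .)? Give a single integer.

Answer: 24

Derivation:
Step 1: +5 fires, +2 burnt (F count now 5)
Step 2: +5 fires, +5 burnt (F count now 5)
Step 3: +3 fires, +5 burnt (F count now 3)
Step 4: +4 fires, +3 burnt (F count now 4)
Step 5: +6 fires, +4 burnt (F count now 6)
Step 6: +1 fires, +6 burnt (F count now 1)
Step 7: +0 fires, +1 burnt (F count now 0)
Fire out after step 7
Initially T: 25, now '.': 35
Total burnt (originally-T cells now '.'): 24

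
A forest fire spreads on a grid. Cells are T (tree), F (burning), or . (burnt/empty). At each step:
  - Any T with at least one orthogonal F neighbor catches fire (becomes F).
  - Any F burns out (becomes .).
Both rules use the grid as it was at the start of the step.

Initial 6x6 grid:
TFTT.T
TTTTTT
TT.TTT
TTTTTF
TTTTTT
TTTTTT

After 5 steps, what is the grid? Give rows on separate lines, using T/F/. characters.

Step 1: 6 trees catch fire, 2 burn out
  F.FT.T
  TFTTTT
  TT.TTF
  TTTTF.
  TTTTTF
  TTTTTT
Step 2: 9 trees catch fire, 6 burn out
  ...F.T
  F.FTTF
  TF.TF.
  TTTF..
  TTTTF.
  TTTTTF
Step 3: 9 trees catch fire, 9 burn out
  .....F
  ...FF.
  F..F..
  TFF...
  TTTF..
  TTTTF.
Step 4: 4 trees catch fire, 9 burn out
  ......
  ......
  ......
  F.....
  TFF...
  TTTF..
Step 5: 3 trees catch fire, 4 burn out
  ......
  ......
  ......
  ......
  F.....
  TFF...

......
......
......
......
F.....
TFF...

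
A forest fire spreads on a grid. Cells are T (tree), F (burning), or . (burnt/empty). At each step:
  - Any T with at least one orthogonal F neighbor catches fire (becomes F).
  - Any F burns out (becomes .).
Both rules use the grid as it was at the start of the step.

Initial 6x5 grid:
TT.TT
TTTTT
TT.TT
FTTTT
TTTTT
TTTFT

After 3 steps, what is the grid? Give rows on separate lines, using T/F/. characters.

Step 1: 6 trees catch fire, 2 burn out
  TT.TT
  TTTTT
  FT.TT
  .FTTT
  FTTFT
  TTF.F
Step 2: 9 trees catch fire, 6 burn out
  TT.TT
  FTTTT
  .F.TT
  ..FFT
  .FF.F
  FF...
Step 3: 4 trees catch fire, 9 burn out
  FT.TT
  .FTTT
  ...FT
  ....F
  .....
  .....

FT.TT
.FTTT
...FT
....F
.....
.....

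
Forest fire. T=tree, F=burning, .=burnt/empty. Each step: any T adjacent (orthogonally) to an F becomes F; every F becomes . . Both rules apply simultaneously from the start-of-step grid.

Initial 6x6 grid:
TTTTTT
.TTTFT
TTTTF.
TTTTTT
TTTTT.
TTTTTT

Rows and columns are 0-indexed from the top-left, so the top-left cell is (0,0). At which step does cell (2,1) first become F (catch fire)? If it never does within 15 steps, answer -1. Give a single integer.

Step 1: cell (2,1)='T' (+5 fires, +2 burnt)
Step 2: cell (2,1)='T' (+7 fires, +5 burnt)
Step 3: cell (2,1)='F' (+6 fires, +7 burnt)
  -> target ignites at step 3
Step 4: cell (2,1)='.' (+6 fires, +6 burnt)
Step 5: cell (2,1)='.' (+4 fires, +6 burnt)
Step 6: cell (2,1)='.' (+2 fires, +4 burnt)
Step 7: cell (2,1)='.' (+1 fires, +2 burnt)
Step 8: cell (2,1)='.' (+0 fires, +1 burnt)
  fire out at step 8

3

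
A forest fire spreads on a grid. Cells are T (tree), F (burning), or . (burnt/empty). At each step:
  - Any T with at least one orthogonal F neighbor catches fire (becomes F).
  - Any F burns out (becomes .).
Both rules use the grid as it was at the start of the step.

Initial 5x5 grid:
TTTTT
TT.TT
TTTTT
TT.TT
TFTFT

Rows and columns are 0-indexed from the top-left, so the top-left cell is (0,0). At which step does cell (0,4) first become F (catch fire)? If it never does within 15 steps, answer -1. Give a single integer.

Step 1: cell (0,4)='T' (+5 fires, +2 burnt)
Step 2: cell (0,4)='T' (+4 fires, +5 burnt)
Step 3: cell (0,4)='T' (+5 fires, +4 burnt)
Step 4: cell (0,4)='T' (+4 fires, +5 burnt)
Step 5: cell (0,4)='F' (+3 fires, +4 burnt)
  -> target ignites at step 5
Step 6: cell (0,4)='.' (+0 fires, +3 burnt)
  fire out at step 6

5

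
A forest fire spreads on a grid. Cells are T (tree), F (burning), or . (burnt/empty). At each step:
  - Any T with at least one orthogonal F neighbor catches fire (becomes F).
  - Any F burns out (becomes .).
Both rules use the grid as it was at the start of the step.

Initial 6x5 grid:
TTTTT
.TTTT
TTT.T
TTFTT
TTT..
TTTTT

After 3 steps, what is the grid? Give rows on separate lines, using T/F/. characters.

Step 1: 4 trees catch fire, 1 burn out
  TTTTT
  .TTTT
  TTF.T
  TF.FT
  TTF..
  TTTTT
Step 2: 6 trees catch fire, 4 burn out
  TTTTT
  .TFTT
  TF..T
  F...F
  TF...
  TTFTT
Step 3: 8 trees catch fire, 6 burn out
  TTFTT
  .F.FT
  F...F
  .....
  F....
  TF.FT

TTFTT
.F.FT
F...F
.....
F....
TF.FT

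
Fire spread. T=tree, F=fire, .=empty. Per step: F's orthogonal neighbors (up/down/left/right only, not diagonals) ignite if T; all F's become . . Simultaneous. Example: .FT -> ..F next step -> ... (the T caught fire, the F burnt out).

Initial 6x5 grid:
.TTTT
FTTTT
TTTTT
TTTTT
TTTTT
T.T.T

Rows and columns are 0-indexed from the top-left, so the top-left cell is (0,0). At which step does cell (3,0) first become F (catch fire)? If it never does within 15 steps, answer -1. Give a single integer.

Step 1: cell (3,0)='T' (+2 fires, +1 burnt)
Step 2: cell (3,0)='F' (+4 fires, +2 burnt)
  -> target ignites at step 2
Step 3: cell (3,0)='.' (+5 fires, +4 burnt)
Step 4: cell (3,0)='.' (+6 fires, +5 burnt)
Step 5: cell (3,0)='.' (+4 fires, +6 burnt)
Step 6: cell (3,0)='.' (+3 fires, +4 burnt)
Step 7: cell (3,0)='.' (+1 fires, +3 burnt)
Step 8: cell (3,0)='.' (+1 fires, +1 burnt)
Step 9: cell (3,0)='.' (+0 fires, +1 burnt)
  fire out at step 9

2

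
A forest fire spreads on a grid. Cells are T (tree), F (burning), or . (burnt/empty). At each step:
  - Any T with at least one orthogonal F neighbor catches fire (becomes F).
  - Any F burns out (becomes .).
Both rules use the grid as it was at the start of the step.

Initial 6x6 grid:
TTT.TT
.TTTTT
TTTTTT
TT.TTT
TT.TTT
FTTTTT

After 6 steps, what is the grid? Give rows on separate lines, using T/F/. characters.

Step 1: 2 trees catch fire, 1 burn out
  TTT.TT
  .TTTTT
  TTTTTT
  TT.TTT
  FT.TTT
  .FTTTT
Step 2: 3 trees catch fire, 2 burn out
  TTT.TT
  .TTTTT
  TTTTTT
  FT.TTT
  .F.TTT
  ..FTTT
Step 3: 3 trees catch fire, 3 burn out
  TTT.TT
  .TTTTT
  FTTTTT
  .F.TTT
  ...TTT
  ...FTT
Step 4: 3 trees catch fire, 3 burn out
  TTT.TT
  .TTTTT
  .FTTTT
  ...TTT
  ...FTT
  ....FT
Step 5: 5 trees catch fire, 3 burn out
  TTT.TT
  .FTTTT
  ..FTTT
  ...FTT
  ....FT
  .....F
Step 6: 5 trees catch fire, 5 burn out
  TFT.TT
  ..FTTT
  ...FTT
  ....FT
  .....F
  ......

TFT.TT
..FTTT
...FTT
....FT
.....F
......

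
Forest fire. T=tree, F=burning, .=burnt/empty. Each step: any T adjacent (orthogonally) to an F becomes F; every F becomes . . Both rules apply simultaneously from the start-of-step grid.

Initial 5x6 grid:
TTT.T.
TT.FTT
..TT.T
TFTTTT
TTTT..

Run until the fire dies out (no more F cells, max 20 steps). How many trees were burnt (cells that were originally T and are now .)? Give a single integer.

Answer: 15

Derivation:
Step 1: +5 fires, +2 burnt (F count now 5)
Step 2: +6 fires, +5 burnt (F count now 6)
Step 3: +3 fires, +6 burnt (F count now 3)
Step 4: +1 fires, +3 burnt (F count now 1)
Step 5: +0 fires, +1 burnt (F count now 0)
Fire out after step 5
Initially T: 20, now '.': 25
Total burnt (originally-T cells now '.'): 15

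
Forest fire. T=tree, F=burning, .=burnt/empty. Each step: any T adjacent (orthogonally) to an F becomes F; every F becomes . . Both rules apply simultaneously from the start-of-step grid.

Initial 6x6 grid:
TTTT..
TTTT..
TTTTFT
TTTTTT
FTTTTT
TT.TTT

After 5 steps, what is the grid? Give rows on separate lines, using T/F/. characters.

Step 1: 6 trees catch fire, 2 burn out
  TTTT..
  TTTT..
  TTTF.F
  FTTTFT
  .FTTTT
  FT.TTT
Step 2: 9 trees catch fire, 6 burn out
  TTTT..
  TTTF..
  FTF...
  .FTF.F
  ..FTFT
  .F.TTT
Step 3: 8 trees catch fire, 9 burn out
  TTTF..
  FTF...
  .F....
  ..F...
  ...F.F
  ...TFT
Step 4: 5 trees catch fire, 8 burn out
  FTF...
  .F....
  ......
  ......
  ......
  ...F.F
Step 5: 1 trees catch fire, 5 burn out
  .F....
  ......
  ......
  ......
  ......
  ......

.F....
......
......
......
......
......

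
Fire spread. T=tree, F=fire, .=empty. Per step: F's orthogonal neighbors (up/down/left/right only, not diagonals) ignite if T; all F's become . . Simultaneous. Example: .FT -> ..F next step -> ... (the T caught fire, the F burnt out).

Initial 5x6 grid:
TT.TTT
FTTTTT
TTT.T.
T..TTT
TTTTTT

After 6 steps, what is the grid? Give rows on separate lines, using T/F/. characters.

Step 1: 3 trees catch fire, 1 burn out
  FT.TTT
  .FTTTT
  FTT.T.
  T..TTT
  TTTTTT
Step 2: 4 trees catch fire, 3 burn out
  .F.TTT
  ..FTTT
  .FT.T.
  F..TTT
  TTTTTT
Step 3: 3 trees catch fire, 4 burn out
  ...TTT
  ...FTT
  ..F.T.
  ...TTT
  FTTTTT
Step 4: 3 trees catch fire, 3 burn out
  ...FTT
  ....FT
  ....T.
  ...TTT
  .FTTTT
Step 5: 4 trees catch fire, 3 burn out
  ....FT
  .....F
  ....F.
  ...TTT
  ..FTTT
Step 6: 3 trees catch fire, 4 burn out
  .....F
  ......
  ......
  ...TFT
  ...FTT

.....F
......
......
...TFT
...FTT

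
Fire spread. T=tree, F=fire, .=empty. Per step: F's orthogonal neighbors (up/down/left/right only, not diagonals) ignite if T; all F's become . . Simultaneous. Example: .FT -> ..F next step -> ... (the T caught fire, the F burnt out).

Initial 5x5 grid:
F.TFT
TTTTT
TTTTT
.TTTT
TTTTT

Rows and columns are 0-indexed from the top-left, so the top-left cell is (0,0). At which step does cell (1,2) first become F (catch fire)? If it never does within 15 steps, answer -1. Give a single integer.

Step 1: cell (1,2)='T' (+4 fires, +2 burnt)
Step 2: cell (1,2)='F' (+5 fires, +4 burnt)
  -> target ignites at step 2
Step 3: cell (1,2)='.' (+4 fires, +5 burnt)
Step 4: cell (1,2)='.' (+4 fires, +4 burnt)
Step 5: cell (1,2)='.' (+3 fires, +4 burnt)
Step 6: cell (1,2)='.' (+1 fires, +3 burnt)
Step 7: cell (1,2)='.' (+0 fires, +1 burnt)
  fire out at step 7

2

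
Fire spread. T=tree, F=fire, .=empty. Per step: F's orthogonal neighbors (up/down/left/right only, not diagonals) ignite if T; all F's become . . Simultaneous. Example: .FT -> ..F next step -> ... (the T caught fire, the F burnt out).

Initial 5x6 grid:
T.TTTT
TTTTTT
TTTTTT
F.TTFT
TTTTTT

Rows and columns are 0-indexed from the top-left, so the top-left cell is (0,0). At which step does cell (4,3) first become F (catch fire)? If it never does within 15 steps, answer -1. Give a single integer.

Step 1: cell (4,3)='T' (+6 fires, +2 burnt)
Step 2: cell (4,3)='F' (+9 fires, +6 burnt)
  -> target ignites at step 2
Step 3: cell (4,3)='.' (+7 fires, +9 burnt)
Step 4: cell (4,3)='.' (+3 fires, +7 burnt)
Step 5: cell (4,3)='.' (+1 fires, +3 burnt)
Step 6: cell (4,3)='.' (+0 fires, +1 burnt)
  fire out at step 6

2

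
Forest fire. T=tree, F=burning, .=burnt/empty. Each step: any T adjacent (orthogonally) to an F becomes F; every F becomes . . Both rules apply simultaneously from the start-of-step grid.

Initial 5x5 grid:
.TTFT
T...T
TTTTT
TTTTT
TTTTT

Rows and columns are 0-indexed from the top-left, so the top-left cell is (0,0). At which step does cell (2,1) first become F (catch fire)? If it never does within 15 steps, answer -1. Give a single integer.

Step 1: cell (2,1)='T' (+2 fires, +1 burnt)
Step 2: cell (2,1)='T' (+2 fires, +2 burnt)
Step 3: cell (2,1)='T' (+1 fires, +2 burnt)
Step 4: cell (2,1)='T' (+2 fires, +1 burnt)
Step 5: cell (2,1)='T' (+3 fires, +2 burnt)
Step 6: cell (2,1)='F' (+3 fires, +3 burnt)
  -> target ignites at step 6
Step 7: cell (2,1)='.' (+3 fires, +3 burnt)
Step 8: cell (2,1)='.' (+3 fires, +3 burnt)
Step 9: cell (2,1)='.' (+1 fires, +3 burnt)
Step 10: cell (2,1)='.' (+0 fires, +1 burnt)
  fire out at step 10

6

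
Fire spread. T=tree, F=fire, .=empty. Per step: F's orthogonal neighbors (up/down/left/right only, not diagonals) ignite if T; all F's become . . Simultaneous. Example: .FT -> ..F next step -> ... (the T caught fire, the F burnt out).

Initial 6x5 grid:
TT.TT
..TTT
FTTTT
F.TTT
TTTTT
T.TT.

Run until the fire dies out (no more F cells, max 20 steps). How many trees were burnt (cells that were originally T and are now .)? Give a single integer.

Step 1: +2 fires, +2 burnt (F count now 2)
Step 2: +3 fires, +2 burnt (F count now 3)
Step 3: +4 fires, +3 burnt (F count now 4)
Step 4: +5 fires, +4 burnt (F count now 5)
Step 5: +5 fires, +5 burnt (F count now 5)
Step 6: +1 fires, +5 burnt (F count now 1)
Step 7: +0 fires, +1 burnt (F count now 0)
Fire out after step 7
Initially T: 22, now '.': 28
Total burnt (originally-T cells now '.'): 20

Answer: 20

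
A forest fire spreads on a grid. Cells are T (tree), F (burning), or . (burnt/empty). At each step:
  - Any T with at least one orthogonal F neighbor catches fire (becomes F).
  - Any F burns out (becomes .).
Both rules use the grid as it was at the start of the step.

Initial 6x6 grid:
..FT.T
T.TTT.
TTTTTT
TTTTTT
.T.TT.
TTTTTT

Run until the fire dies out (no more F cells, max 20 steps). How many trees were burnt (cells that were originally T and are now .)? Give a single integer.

Step 1: +2 fires, +1 burnt (F count now 2)
Step 2: +2 fires, +2 burnt (F count now 2)
Step 3: +4 fires, +2 burnt (F count now 4)
Step 4: +4 fires, +4 burnt (F count now 4)
Step 5: +6 fires, +4 burnt (F count now 6)
Step 6: +4 fires, +6 burnt (F count now 4)
Step 7: +3 fires, +4 burnt (F count now 3)
Step 8: +1 fires, +3 burnt (F count now 1)
Step 9: +0 fires, +1 burnt (F count now 0)
Fire out after step 9
Initially T: 27, now '.': 35
Total burnt (originally-T cells now '.'): 26

Answer: 26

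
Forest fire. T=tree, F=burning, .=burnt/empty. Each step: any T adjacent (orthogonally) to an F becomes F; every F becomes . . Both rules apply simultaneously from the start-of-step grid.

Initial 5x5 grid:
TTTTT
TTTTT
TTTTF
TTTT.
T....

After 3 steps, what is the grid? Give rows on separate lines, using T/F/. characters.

Step 1: 2 trees catch fire, 1 burn out
  TTTTT
  TTTTF
  TTTF.
  TTTT.
  T....
Step 2: 4 trees catch fire, 2 burn out
  TTTTF
  TTTF.
  TTF..
  TTTF.
  T....
Step 3: 4 trees catch fire, 4 burn out
  TTTF.
  TTF..
  TF...
  TTF..
  T....

TTTF.
TTF..
TF...
TTF..
T....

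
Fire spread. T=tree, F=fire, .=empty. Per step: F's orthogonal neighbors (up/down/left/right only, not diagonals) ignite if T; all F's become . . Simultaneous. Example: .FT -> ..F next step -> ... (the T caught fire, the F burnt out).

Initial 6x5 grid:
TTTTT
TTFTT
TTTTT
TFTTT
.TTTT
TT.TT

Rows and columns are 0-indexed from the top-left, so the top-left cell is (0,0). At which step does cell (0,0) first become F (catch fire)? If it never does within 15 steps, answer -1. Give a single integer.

Step 1: cell (0,0)='T' (+8 fires, +2 burnt)
Step 2: cell (0,0)='T' (+9 fires, +8 burnt)
Step 3: cell (0,0)='F' (+6 fires, +9 burnt)
  -> target ignites at step 3
Step 4: cell (0,0)='.' (+2 fires, +6 burnt)
Step 5: cell (0,0)='.' (+1 fires, +2 burnt)
Step 6: cell (0,0)='.' (+0 fires, +1 burnt)
  fire out at step 6

3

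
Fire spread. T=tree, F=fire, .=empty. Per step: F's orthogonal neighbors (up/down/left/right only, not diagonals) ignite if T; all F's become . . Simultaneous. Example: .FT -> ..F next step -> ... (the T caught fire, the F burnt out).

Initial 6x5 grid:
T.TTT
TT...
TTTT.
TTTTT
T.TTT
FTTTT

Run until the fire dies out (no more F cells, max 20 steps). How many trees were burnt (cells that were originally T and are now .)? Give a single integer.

Step 1: +2 fires, +1 burnt (F count now 2)
Step 2: +2 fires, +2 burnt (F count now 2)
Step 3: +4 fires, +2 burnt (F count now 4)
Step 4: +5 fires, +4 burnt (F count now 5)
Step 5: +5 fires, +5 burnt (F count now 5)
Step 6: +2 fires, +5 burnt (F count now 2)
Step 7: +0 fires, +2 burnt (F count now 0)
Fire out after step 7
Initially T: 23, now '.': 27
Total burnt (originally-T cells now '.'): 20

Answer: 20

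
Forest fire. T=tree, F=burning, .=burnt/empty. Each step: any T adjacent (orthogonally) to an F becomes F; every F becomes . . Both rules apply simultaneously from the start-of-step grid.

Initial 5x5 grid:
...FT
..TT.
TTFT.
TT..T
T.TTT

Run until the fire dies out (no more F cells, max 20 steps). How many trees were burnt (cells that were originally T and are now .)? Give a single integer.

Answer: 9

Derivation:
Step 1: +5 fires, +2 burnt (F count now 5)
Step 2: +2 fires, +5 burnt (F count now 2)
Step 3: +1 fires, +2 burnt (F count now 1)
Step 4: +1 fires, +1 burnt (F count now 1)
Step 5: +0 fires, +1 burnt (F count now 0)
Fire out after step 5
Initially T: 13, now '.': 21
Total burnt (originally-T cells now '.'): 9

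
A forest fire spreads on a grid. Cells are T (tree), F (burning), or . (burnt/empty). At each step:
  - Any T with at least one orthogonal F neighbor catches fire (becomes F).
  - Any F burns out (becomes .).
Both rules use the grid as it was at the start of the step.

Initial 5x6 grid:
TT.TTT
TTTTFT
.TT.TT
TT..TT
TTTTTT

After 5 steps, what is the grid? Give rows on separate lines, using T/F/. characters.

Step 1: 4 trees catch fire, 1 burn out
  TT.TFT
  TTTF.F
  .TT.FT
  TT..TT
  TTTTTT
Step 2: 5 trees catch fire, 4 burn out
  TT.F.F
  TTF...
  .TT..F
  TT..FT
  TTTTTT
Step 3: 4 trees catch fire, 5 burn out
  TT....
  TF....
  .TF...
  TT...F
  TTTTFT
Step 4: 5 trees catch fire, 4 burn out
  TF....
  F.....
  .F....
  TT....
  TTTF.F
Step 5: 3 trees catch fire, 5 burn out
  F.....
  ......
  ......
  TF....
  TTF...

F.....
......
......
TF....
TTF...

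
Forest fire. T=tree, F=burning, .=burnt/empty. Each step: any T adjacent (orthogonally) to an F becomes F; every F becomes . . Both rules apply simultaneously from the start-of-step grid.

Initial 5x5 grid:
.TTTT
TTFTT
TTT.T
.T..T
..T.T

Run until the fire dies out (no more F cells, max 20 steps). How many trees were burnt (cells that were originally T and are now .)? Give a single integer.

Step 1: +4 fires, +1 burnt (F count now 4)
Step 2: +5 fires, +4 burnt (F count now 5)
Step 3: +4 fires, +5 burnt (F count now 4)
Step 4: +1 fires, +4 burnt (F count now 1)
Step 5: +1 fires, +1 burnt (F count now 1)
Step 6: +0 fires, +1 burnt (F count now 0)
Fire out after step 6
Initially T: 16, now '.': 24
Total burnt (originally-T cells now '.'): 15

Answer: 15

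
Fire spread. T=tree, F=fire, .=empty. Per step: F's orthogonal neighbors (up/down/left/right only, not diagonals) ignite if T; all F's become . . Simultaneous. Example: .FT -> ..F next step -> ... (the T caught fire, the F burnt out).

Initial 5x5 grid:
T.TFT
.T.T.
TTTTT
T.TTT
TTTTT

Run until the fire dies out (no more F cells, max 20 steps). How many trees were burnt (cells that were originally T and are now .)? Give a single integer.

Answer: 18

Derivation:
Step 1: +3 fires, +1 burnt (F count now 3)
Step 2: +1 fires, +3 burnt (F count now 1)
Step 3: +3 fires, +1 burnt (F count now 3)
Step 4: +4 fires, +3 burnt (F count now 4)
Step 5: +4 fires, +4 burnt (F count now 4)
Step 6: +2 fires, +4 burnt (F count now 2)
Step 7: +1 fires, +2 burnt (F count now 1)
Step 8: +0 fires, +1 burnt (F count now 0)
Fire out after step 8
Initially T: 19, now '.': 24
Total burnt (originally-T cells now '.'): 18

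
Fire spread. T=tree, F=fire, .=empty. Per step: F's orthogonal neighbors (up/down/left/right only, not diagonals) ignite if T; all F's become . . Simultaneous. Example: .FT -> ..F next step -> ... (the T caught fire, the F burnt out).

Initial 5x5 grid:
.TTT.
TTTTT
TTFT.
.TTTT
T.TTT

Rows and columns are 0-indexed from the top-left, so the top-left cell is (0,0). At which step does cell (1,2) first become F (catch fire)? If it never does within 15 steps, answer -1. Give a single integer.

Step 1: cell (1,2)='F' (+4 fires, +1 burnt)
  -> target ignites at step 1
Step 2: cell (1,2)='.' (+7 fires, +4 burnt)
Step 3: cell (1,2)='.' (+6 fires, +7 burnt)
Step 4: cell (1,2)='.' (+1 fires, +6 burnt)
Step 5: cell (1,2)='.' (+0 fires, +1 burnt)
  fire out at step 5

1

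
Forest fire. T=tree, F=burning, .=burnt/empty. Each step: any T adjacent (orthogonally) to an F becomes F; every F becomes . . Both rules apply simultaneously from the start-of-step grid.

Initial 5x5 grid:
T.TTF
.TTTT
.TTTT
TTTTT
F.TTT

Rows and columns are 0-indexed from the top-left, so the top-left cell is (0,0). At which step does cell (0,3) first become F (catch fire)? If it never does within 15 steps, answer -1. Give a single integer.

Step 1: cell (0,3)='F' (+3 fires, +2 burnt)
  -> target ignites at step 1
Step 2: cell (0,3)='.' (+4 fires, +3 burnt)
Step 3: cell (0,3)='.' (+5 fires, +4 burnt)
Step 4: cell (0,3)='.' (+5 fires, +5 burnt)
Step 5: cell (0,3)='.' (+1 fires, +5 burnt)
Step 6: cell (0,3)='.' (+0 fires, +1 burnt)
  fire out at step 6

1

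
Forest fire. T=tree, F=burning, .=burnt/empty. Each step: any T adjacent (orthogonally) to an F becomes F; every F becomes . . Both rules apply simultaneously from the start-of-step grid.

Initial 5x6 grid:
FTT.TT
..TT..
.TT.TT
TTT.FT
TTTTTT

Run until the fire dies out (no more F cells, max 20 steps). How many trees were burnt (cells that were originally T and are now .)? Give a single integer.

Answer: 18

Derivation:
Step 1: +4 fires, +2 burnt (F count now 4)
Step 2: +4 fires, +4 burnt (F count now 4)
Step 3: +2 fires, +4 burnt (F count now 2)
Step 4: +4 fires, +2 burnt (F count now 4)
Step 5: +3 fires, +4 burnt (F count now 3)
Step 6: +1 fires, +3 burnt (F count now 1)
Step 7: +0 fires, +1 burnt (F count now 0)
Fire out after step 7
Initially T: 20, now '.': 28
Total burnt (originally-T cells now '.'): 18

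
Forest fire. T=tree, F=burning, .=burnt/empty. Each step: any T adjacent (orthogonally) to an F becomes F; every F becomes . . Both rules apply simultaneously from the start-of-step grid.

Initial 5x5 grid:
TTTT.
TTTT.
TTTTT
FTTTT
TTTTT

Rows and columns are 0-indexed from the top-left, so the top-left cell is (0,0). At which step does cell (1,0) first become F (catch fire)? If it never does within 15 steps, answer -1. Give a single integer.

Step 1: cell (1,0)='T' (+3 fires, +1 burnt)
Step 2: cell (1,0)='F' (+4 fires, +3 burnt)
  -> target ignites at step 2
Step 3: cell (1,0)='.' (+5 fires, +4 burnt)
Step 4: cell (1,0)='.' (+5 fires, +5 burnt)
Step 5: cell (1,0)='.' (+4 fires, +5 burnt)
Step 6: cell (1,0)='.' (+1 fires, +4 burnt)
Step 7: cell (1,0)='.' (+0 fires, +1 burnt)
  fire out at step 7

2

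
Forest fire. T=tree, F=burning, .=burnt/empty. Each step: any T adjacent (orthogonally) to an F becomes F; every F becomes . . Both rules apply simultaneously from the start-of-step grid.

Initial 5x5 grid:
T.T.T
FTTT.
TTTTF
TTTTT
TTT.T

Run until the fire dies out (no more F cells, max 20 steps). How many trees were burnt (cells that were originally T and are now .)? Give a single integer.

Step 1: +5 fires, +2 burnt (F count now 5)
Step 2: +7 fires, +5 burnt (F count now 7)
Step 3: +4 fires, +7 burnt (F count now 4)
Step 4: +2 fires, +4 burnt (F count now 2)
Step 5: +0 fires, +2 burnt (F count now 0)
Fire out after step 5
Initially T: 19, now '.': 24
Total burnt (originally-T cells now '.'): 18

Answer: 18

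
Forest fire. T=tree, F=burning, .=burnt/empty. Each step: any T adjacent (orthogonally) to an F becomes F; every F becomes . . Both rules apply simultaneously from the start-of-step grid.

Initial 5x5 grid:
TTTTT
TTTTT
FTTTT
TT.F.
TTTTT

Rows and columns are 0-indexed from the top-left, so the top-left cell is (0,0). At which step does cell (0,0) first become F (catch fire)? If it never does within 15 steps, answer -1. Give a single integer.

Step 1: cell (0,0)='T' (+5 fires, +2 burnt)
Step 2: cell (0,0)='F' (+9 fires, +5 burnt)
  -> target ignites at step 2
Step 3: cell (0,0)='.' (+5 fires, +9 burnt)
Step 4: cell (0,0)='.' (+2 fires, +5 burnt)
Step 5: cell (0,0)='.' (+0 fires, +2 burnt)
  fire out at step 5

2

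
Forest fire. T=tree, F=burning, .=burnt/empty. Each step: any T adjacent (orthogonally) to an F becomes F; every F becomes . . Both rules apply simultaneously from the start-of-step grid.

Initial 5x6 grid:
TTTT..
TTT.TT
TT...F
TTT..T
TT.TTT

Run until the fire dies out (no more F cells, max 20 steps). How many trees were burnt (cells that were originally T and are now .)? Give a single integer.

Answer: 6

Derivation:
Step 1: +2 fires, +1 burnt (F count now 2)
Step 2: +2 fires, +2 burnt (F count now 2)
Step 3: +1 fires, +2 burnt (F count now 1)
Step 4: +1 fires, +1 burnt (F count now 1)
Step 5: +0 fires, +1 burnt (F count now 0)
Fire out after step 5
Initially T: 20, now '.': 16
Total burnt (originally-T cells now '.'): 6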